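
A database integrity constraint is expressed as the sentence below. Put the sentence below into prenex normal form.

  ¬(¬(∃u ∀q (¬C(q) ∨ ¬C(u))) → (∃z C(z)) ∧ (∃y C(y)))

∀u ∃q ∀z ∀y (C(q) ∧ C(u) ∧ (¬C(z) ∨ ¬C(y)))

First replace A → B with ¬A ∨ B.
  ¬(¬¬(∃u ∀q (¬C(q) ∨ ¬C(u))) ∨ (∃z C(z)) ∧ (∃y C(y)))
Drive negations inward (¬∀x A ≡ ∃x ¬A, ¬∃x A ≡ ∀x ¬A, De Morgan for ∧/∨):
  (∀u ∃q (C(q) ∧ C(u))) ∧ ((∀z ¬C(z)) ∨ (∀y ¬C(y)))
All bound variables are already distinct, so no renaming is needed.
Extract every quantifier outward, since the variables are now distinct and don't occur free across branches:
  ∀u ∃q ∀z ∀y (C(q) ∧ C(u) ∧ (¬C(z) ∨ ¬C(y)))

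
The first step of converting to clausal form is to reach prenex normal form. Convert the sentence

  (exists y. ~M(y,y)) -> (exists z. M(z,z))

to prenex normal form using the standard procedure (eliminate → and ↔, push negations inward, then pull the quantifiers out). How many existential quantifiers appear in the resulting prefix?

1

First replace A → B with ¬A ∨ B.
  ~(exists y. ~M(y,y)) | (exists z. M(z,z))
Drive negations inward (¬∀x A ≡ ∃x ¬A, ¬∃x A ≡ ∀x ¬A, De Morgan for ∧/∨):
  (forall y. M(y,y)) | (exists z. M(z,z))
Finally move all quantifiers to the prefix:
  forall y. exists z. (M(y,y) | M(z,z))
The prefix is forall y exists z: 1 universal, 1 existential.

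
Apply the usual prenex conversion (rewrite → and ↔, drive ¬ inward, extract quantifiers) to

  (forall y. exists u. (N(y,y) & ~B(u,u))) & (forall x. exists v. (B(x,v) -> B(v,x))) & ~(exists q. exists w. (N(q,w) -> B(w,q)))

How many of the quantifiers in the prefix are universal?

4

Rewrite implications/biconditionals: A → B as ¬A ∨ B.
  (forall y. exists u. (N(y,y) & ~B(u,u))) & (forall x. exists v. (~B(x,v) | B(v,x))) & ~(exists q. exists w. (~N(q,w) | B(w,q)))
Drive negations inward (¬∀x A ≡ ∃x ¬A, ¬∃x A ≡ ∀x ¬A, De Morgan for ∧/∨):
  (forall y. exists u. (N(y,y) & ~B(u,u))) & (forall x. exists v. (~B(x,v) | B(v,x))) & (forall q. forall w. (N(q,w) & ~B(w,q)))
Extract every quantifier outward, since the variables are now distinct and don't occur free across branches:
  forall y. exists u. forall x. exists v. forall q. forall w. (N(y,y) & ~B(u,u) & (~B(x,v) | B(v,x)) & N(q,w) & ~B(w,q))
The prefix is forall y exists u forall x exists v forall q forall w: 4 universal, 2 existential.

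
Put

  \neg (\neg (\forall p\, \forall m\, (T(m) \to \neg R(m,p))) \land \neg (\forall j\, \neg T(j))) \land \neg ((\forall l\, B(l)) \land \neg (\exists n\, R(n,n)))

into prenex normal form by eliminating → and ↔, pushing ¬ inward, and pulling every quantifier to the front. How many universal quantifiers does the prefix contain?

3

First replace A → B with ¬A ∨ B.
  \neg (\neg (\forall p\, \forall m\, (\neg T(m) \lor \neg R(m,p))) \land \neg (\forall j\, \neg T(j))) \land \neg ((\forall l\, B(l)) \land \neg (\exists n\, R(n,n)))
Move each ¬ inward, flipping quantifiers it crosses:
  ((\forall p\, \forall m\, (\neg T(m) \lor \neg R(m,p))) \lor (\forall j\, \neg T(j))) \land ((\exists l\, \neg B(l)) \lor (\exists n\, R(n,n)))
Finally move all quantifiers to the prefix:
  \forall p\, \forall m\, \forall j\, \exists l\, \exists n\, ((\neg T(m) \lor \neg R(m,p) \lor \neg T(j)) \land (\neg B(l) \lor R(n,n)))
The prefix is \forall p \forall m \forall j \exists l \exists n: 3 universal, 2 existential.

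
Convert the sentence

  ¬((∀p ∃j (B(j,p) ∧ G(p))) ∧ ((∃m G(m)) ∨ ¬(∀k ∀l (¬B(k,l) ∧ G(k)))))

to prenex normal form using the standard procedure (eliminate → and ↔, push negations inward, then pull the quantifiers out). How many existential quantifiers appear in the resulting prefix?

1

Move each ¬ inward, flipping quantifiers it crosses:
  (∃p ∀j (¬B(j,p) ∨ ¬G(p))) ∨ (∀m ¬G(m)) ∧ (∀k ∀l (¬B(k,l) ∧ G(k)))
All bound variables are already distinct, so no renaming is needed.
Extract every quantifier outward, since the variables are now distinct and don't occur free across branches:
  ∃p ∀j ∀m ∀k ∀l (¬B(j,p) ∨ ¬G(p) ∨ ¬G(m) ∧ ¬B(k,l) ∧ G(k))
The prefix is ∃p ∀j ∀m ∀k ∀l: 4 universal, 1 existential.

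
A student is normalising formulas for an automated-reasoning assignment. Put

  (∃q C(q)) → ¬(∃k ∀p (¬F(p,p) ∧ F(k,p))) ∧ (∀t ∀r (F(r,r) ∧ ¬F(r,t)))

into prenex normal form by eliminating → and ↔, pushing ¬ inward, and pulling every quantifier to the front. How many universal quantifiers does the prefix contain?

4

Rewrite implications/biconditionals: A → B as ¬A ∨ B.
  ¬(∃q C(q)) ∨ ¬(∃k ∀p (¬F(p,p) ∧ F(k,p))) ∧ (∀t ∀r (F(r,r) ∧ ¬F(r,t)))
Drive negations inward (¬∀x A ≡ ∃x ¬A, ¬∃x A ≡ ∀x ¬A, De Morgan for ∧/∨):
  (∀q ¬C(q)) ∨ (∀k ∃p (F(p,p) ∨ ¬F(k,p))) ∧ (∀t ∀r (F(r,r) ∧ ¬F(r,t)))
All bound variables are already distinct, so no renaming is needed.
Extract every quantifier outward, since the variables are now distinct and don't occur free across branches:
  ∀q ∀k ∃p ∀t ∀r (¬C(q) ∨ (F(p,p) ∨ ¬F(k,p)) ∧ F(r,r) ∧ ¬F(r,t))
The prefix is ∀q ∀k ∃p ∀t ∀r: 4 universal, 1 existential.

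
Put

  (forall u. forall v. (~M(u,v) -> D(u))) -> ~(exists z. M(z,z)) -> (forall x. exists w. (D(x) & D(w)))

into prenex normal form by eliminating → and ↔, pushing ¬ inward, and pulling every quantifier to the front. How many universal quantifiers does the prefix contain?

1

First replace A → B with ¬A ∨ B.
  ~(forall u. forall v. (~~M(u,v) | D(u))) | ~~(exists z. M(z,z)) | (forall x. exists w. (D(x) & D(w)))
Push ¬ through the quantifiers and connectives to reach negation normal form:
  (exists u. exists v. (~M(u,v) & ~D(u))) | (exists z. M(z,z)) | (forall x. exists w. (D(x) & D(w)))
All bound variables are already distinct, so no renaming is needed.
Extract every quantifier outward, since the variables are now distinct and don't occur free across branches:
  exists u. exists v. exists z. forall x. exists w. (~M(u,v) & ~D(u) | M(z,z) | D(x) & D(w))
The prefix is exists u exists v exists z forall x exists w: 1 universal, 4 existential.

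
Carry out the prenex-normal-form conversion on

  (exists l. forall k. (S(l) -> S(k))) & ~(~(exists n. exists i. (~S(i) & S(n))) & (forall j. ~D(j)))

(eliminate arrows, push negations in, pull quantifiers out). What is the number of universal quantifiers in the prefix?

1

Eliminate → and ↔ using ¬ and ∨.
  (exists l. forall k. (~S(l) | S(k))) & ~(~(exists n. exists i. (~S(i) & S(n))) & (forall j. ~D(j)))
Drive negations inward (¬∀x A ≡ ∃x ¬A, ¬∃x A ≡ ∀x ¬A, De Morgan for ∧/∨):
  (exists l. forall k. (~S(l) | S(k))) & ((exists n. exists i. (~S(i) & S(n))) | (exists j. D(j)))
All bound variables are already distinct, so no renaming is needed.
Extract every quantifier outward, since the variables are now distinct and don't occur free across branches:
  exists l. forall k. exists n. exists i. exists j. ((~S(l) | S(k)) & (~S(i) & S(n) | D(j)))
The prefix is exists l forall k exists n exists i exists j: 1 universal, 4 existential.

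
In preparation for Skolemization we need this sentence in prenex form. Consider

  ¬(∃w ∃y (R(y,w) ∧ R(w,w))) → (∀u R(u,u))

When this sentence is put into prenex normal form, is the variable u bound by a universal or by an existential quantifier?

universal

Rewrite implications/biconditionals: A → B as ¬A ∨ B.
  ¬¬(∃w ∃y (R(y,w) ∧ R(w,w))) ∨ (∀u R(u,u))
Push ¬ through the quantifiers and connectives to reach negation normal form:
  (∃w ∃y (R(y,w) ∧ R(w,w))) ∨ (∀u R(u,u))
All bound variables are already distinct, so no renaming is needed.
Extract every quantifier outward, since the variables are now distinct and don't occur free across branches:
  ∃w ∃y ∀u (R(y,w) ∧ R(w,w) ∨ R(u,u))
The quantifier ∀u sits under an even number of negations (counting the antecedent side of each →), so it remains universal.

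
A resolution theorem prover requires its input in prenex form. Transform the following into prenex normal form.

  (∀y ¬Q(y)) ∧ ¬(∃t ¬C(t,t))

∀y ∀t (¬Q(y) ∧ C(t,t))

Drive negations inward (¬∀x A ≡ ∃x ¬A, ¬∃x A ≡ ∀x ¬A, De Morgan for ∧/∨):
  (∀y ¬Q(y)) ∧ (∀t C(t,t))
Pull the quantifiers to the front (each side's bound variable is not free in the other side):
  ∀y ∀t (¬Q(y) ∧ C(t,t))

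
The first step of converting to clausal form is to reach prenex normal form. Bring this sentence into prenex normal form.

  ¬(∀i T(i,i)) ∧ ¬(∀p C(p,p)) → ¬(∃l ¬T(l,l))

∀i ∀p ∀l (T(i,i) ∨ C(p,p) ∨ T(l,l))

Rewrite implications/biconditionals: A → B as ¬A ∨ B.
  ¬(¬(∀i T(i,i)) ∧ ¬(∀p C(p,p))) ∨ ¬(∃l ¬T(l,l))
Push ¬ through the quantifiers and connectives to reach negation normal form:
  (∀i T(i,i)) ∨ (∀p C(p,p)) ∨ (∀l T(l,l))
All bound variables are already distinct, so no renaming is needed.
Finally move all quantifiers to the prefix:
  ∀i ∀p ∀l (T(i,i) ∨ C(p,p) ∨ T(l,l))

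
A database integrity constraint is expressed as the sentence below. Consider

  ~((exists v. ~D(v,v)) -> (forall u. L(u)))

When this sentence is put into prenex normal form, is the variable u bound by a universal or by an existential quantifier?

Eliminate → and ↔ using ¬ and ∨.
  ~(~(exists v. ~D(v,v)) | (forall u. L(u)))
Drive negations inward (¬∀x A ≡ ∃x ¬A, ¬∃x A ≡ ∀x ¬A, De Morgan for ∧/∨):
  (exists v. ~D(v,v)) & (exists u. ~L(u))
All bound variables are already distinct, so no renaming is needed.
Extract every quantifier outward, since the variables are now distinct and don't occur free across branches:
  exists v. exists u. (~D(v,v) & ~L(u))
The quantifier forall u sits under an odd number of negations (counting the antecedent side of each →), so it flips to exists u.

existential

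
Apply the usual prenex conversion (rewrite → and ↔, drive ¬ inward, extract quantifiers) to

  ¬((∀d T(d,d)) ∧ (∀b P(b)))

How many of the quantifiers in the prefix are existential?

Push ¬ through the quantifiers and connectives to reach negation normal form:
  (∃d ¬T(d,d)) ∨ (∃b ¬P(b))
All bound variables are already distinct, so no renaming is needed.
Extract every quantifier outward, since the variables are now distinct and don't occur free across branches:
  ∃d ∃b (¬T(d,d) ∨ ¬P(b))
The prefix is ∃d ∃b: 0 universal, 2 existential.

2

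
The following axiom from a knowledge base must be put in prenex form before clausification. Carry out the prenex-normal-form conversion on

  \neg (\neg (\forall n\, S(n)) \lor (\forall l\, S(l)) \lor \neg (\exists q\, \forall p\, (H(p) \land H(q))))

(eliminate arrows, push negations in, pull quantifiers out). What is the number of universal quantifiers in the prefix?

Move each ¬ inward, flipping quantifiers it crosses:
  (\forall n\, S(n)) \land (\exists l\, \neg S(l)) \land (\exists q\, \forall p\, (H(p) \land H(q)))
All bound variables are already distinct, so no renaming is needed.
Pull the quantifiers to the front (each side's bound variable is not free in the other side):
  \forall n\, \exists l\, \exists q\, \forall p\, (S(n) \land \neg S(l) \land H(p) \land H(q))
The prefix is \forall n \exists l \exists q \forall p: 2 universal, 2 existential.

2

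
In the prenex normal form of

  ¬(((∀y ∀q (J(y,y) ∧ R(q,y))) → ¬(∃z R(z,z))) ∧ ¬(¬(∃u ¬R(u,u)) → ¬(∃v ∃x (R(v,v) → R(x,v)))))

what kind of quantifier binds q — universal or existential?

universal

Rewrite implications/biconditionals: A → B as ¬A ∨ B.
  ¬((¬(∀y ∀q (J(y,y) ∧ R(q,y))) ∨ ¬(∃z R(z,z))) ∧ ¬(¬¬(∃u ¬R(u,u)) ∨ ¬(∃v ∃x (¬R(v,v) ∨ R(x,v)))))
Move each ¬ inward, flipping quantifiers it crosses:
  (∀y ∀q (J(y,y) ∧ R(q,y))) ∧ (∃z R(z,z)) ∨ (∃u ¬R(u,u)) ∨ (∀v ∀x (R(v,v) ∧ ¬R(x,v)))
All bound variables are already distinct, so no renaming is needed.
Extract every quantifier outward, since the variables are now distinct and don't occur free across branches:
  ∀y ∀q ∃z ∃u ∀v ∀x (J(y,y) ∧ R(q,y) ∧ R(z,z) ∨ ¬R(u,u) ∨ R(v,v) ∧ ¬R(x,v))
The quantifier ∀q sits under an even number of negations (counting the antecedent side of each →), so it remains universal.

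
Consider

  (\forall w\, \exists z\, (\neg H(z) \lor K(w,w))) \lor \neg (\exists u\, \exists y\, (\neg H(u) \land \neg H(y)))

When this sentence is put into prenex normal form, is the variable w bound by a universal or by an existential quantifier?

Push ¬ through the quantifiers and connectives to reach negation normal form:
  (\forall w\, \exists z\, (\neg H(z) \lor K(w,w))) \lor (\forall u\, \forall y\, (H(u) \lor H(y)))
Pull the quantifiers to the front (each side's bound variable is not free in the other side):
  \forall w\, \exists z\, \forall u\, \forall y\, (\neg H(z) \lor K(w,w) \lor H(u) \lor H(y))
The quantifier \forall w sits under an even number of negations, so it remains universal.

universal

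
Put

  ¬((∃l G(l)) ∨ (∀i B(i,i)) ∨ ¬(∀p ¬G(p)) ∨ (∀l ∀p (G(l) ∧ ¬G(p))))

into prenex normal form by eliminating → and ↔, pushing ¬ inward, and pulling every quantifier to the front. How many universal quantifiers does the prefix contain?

Drive negations inward (¬∀x A ≡ ∃x ¬A, ¬∃x A ≡ ∀x ¬A, De Morgan for ∧/∨):
  (∀l ¬G(l)) ∧ (∃i ¬B(i,i)) ∧ (∀p ¬G(p)) ∧ (∃l ∃p (¬G(l) ∨ G(p)))
Rename bound variables to avoid capture: l↦w1, p↦u1.
  (∀l ¬G(l)) ∧ (∃i ¬B(i,i)) ∧ (∀p ¬G(p)) ∧ (∃w1 ∃u1 (¬G(w1) ∨ G(u1)))
Extract every quantifier outward, since the variables are now distinct and don't occur free across branches:
  ∀l ∃i ∀p ∃w1 ∃u1 (¬G(l) ∧ ¬B(i,i) ∧ ¬G(p) ∧ (¬G(w1) ∨ G(u1)))
The prefix is ∀l ∃i ∀p ∃w1 ∃u1: 2 universal, 3 existential.

2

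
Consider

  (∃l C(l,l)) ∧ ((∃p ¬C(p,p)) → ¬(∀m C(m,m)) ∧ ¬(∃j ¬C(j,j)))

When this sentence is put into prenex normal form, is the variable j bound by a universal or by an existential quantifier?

universal

Eliminate → and ↔ using ¬ and ∨.
  (∃l C(l,l)) ∧ (¬(∃p ¬C(p,p)) ∨ ¬(∀m C(m,m)) ∧ ¬(∃j ¬C(j,j)))
Move each ¬ inward, flipping quantifiers it crosses:
  (∃l C(l,l)) ∧ ((∀p C(p,p)) ∨ (∃m ¬C(m,m)) ∧ (∀j C(j,j)))
All bound variables are already distinct, so no renaming is needed.
Finally move all quantifiers to the prefix:
  ∃l ∀p ∃m ∀j (C(l,l) ∧ (C(p,p) ∨ ¬C(m,m) ∧ C(j,j)))
The quantifier ∃j sits under an odd number of negations (counting the antecedent side of each →), so it flips to ∀j.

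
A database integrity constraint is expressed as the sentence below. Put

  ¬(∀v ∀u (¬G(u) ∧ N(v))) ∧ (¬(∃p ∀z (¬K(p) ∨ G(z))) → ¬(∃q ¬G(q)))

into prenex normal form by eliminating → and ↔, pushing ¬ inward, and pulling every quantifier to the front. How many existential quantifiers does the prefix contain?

3

Rewrite implications/biconditionals: A → B as ¬A ∨ B.
  ¬(∀v ∀u (¬G(u) ∧ N(v))) ∧ (¬¬(∃p ∀z (¬K(p) ∨ G(z))) ∨ ¬(∃q ¬G(q)))
Move each ¬ inward, flipping quantifiers it crosses:
  (∃v ∃u (G(u) ∨ ¬N(v))) ∧ ((∃p ∀z (¬K(p) ∨ G(z))) ∨ (∀q G(q)))
All bound variables are already distinct, so no renaming is needed.
Extract every quantifier outward, since the variables are now distinct and don't occur free across branches:
  ∃v ∃u ∃p ∀z ∀q ((G(u) ∨ ¬N(v)) ∧ (¬K(p) ∨ G(z) ∨ G(q)))
The prefix is ∃v ∃u ∃p ∀z ∀q: 2 universal, 3 existential.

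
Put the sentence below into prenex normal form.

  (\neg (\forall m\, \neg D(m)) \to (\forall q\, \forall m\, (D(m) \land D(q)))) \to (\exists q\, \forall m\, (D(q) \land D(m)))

\exists m\, \exists q\, \exists u1\, \exists b\, \forall z\, (D(m) \land (\neg D(u1) \lor \neg D(q)) \lor D(b) \land D(z))

First replace A → B with ¬A ∨ B.
  \neg (\neg \neg (\forall m\, \neg D(m)) \lor (\forall q\, \forall m\, (D(m) \land D(q)))) \lor (\exists q\, \forall m\, (D(q) \land D(m)))
Push ¬ through the quantifiers and connectives to reach negation normal form:
  (\exists m\, D(m)) \land (\exists q\, \exists m\, (\neg D(m) \lor \neg D(q))) \lor (\exists q\, \forall m\, (D(q) \land D(m)))
Standardize variables apart so no two quantifiers bind the same name: m↦u1, q↦b, m↦z.
  (\exists m\, D(m)) \land (\exists q\, \exists u1\, (\neg D(u1) \lor \neg D(q))) \lor (\exists b\, \forall z\, (D(b) \land D(z)))
Extract every quantifier outward, since the variables are now distinct and don't occur free across branches:
  \exists m\, \exists q\, \exists u1\, \exists b\, \forall z\, (D(m) \land (\neg D(u1) \lor \neg D(q)) \lor D(b) \land D(z))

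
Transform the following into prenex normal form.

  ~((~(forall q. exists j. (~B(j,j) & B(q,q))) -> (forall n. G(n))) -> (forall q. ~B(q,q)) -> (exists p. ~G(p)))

forall q. exists j. forall n. forall s. forall p. ((~B(j,j) & B(q,q) | G(n)) & ~B(s,s) & G(p))

Eliminate → and ↔ using ¬ and ∨.
  ~(~(~~(forall q. exists j. (~B(j,j) & B(q,q))) | (forall n. G(n))) | ~(forall q. ~B(q,q)) | (exists p. ~G(p)))
Drive negations inward (¬∀x A ≡ ∃x ¬A, ¬∃x A ≡ ∀x ¬A, De Morgan for ∧/∨):
  ((forall q. exists j. (~B(j,j) & B(q,q))) | (forall n. G(n))) & (forall q. ~B(q,q)) & (forall p. G(p))
Rename bound variables to avoid capture: q↦s.
  ((forall q. exists j. (~B(j,j) & B(q,q))) | (forall n. G(n))) & (forall s. ~B(s,s)) & (forall p. G(p))
Pull the quantifiers to the front (each side's bound variable is not free in the other side):
  forall q. exists j. forall n. forall s. forall p. ((~B(j,j) & B(q,q) | G(n)) & ~B(s,s) & G(p))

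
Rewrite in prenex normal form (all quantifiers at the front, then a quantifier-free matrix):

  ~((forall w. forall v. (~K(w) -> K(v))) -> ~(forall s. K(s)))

forall w. forall v. forall s. ((K(w) | K(v)) & K(s))

Rewrite implications/biconditionals: A → B as ¬A ∨ B.
  ~(~(forall w. forall v. (~~K(w) | K(v))) | ~(forall s. K(s)))
Push ¬ through the quantifiers and connectives to reach negation normal form:
  (forall w. forall v. (K(w) | K(v))) & (forall s. K(s))
All bound variables are already distinct, so no renaming is needed.
Pull the quantifiers to the front (each side's bound variable is not free in the other side):
  forall w. forall v. forall s. ((K(w) | K(v)) & K(s))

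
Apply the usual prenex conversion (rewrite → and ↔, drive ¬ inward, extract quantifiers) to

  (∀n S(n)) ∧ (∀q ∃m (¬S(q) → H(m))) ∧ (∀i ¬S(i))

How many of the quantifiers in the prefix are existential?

Eliminate → and ↔ using ¬ and ∨.
  (∀n S(n)) ∧ (∀q ∃m (¬¬S(q) ∨ H(m))) ∧ (∀i ¬S(i))
Drive negations inward (¬∀x A ≡ ∃x ¬A, ¬∃x A ≡ ∀x ¬A, De Morgan for ∧/∨):
  (∀n S(n)) ∧ (∀q ∃m (S(q) ∨ H(m))) ∧ (∀i ¬S(i))
Extract every quantifier outward, since the variables are now distinct and don't occur free across branches:
  ∀n ∀q ∃m ∀i (S(n) ∧ (S(q) ∨ H(m)) ∧ ¬S(i))
The prefix is ∀n ∀q ∃m ∀i: 3 universal, 1 existential.

1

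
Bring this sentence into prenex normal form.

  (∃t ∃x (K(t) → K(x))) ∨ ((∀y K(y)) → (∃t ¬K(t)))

First replace A → B with ¬A ∨ B.
  (∃t ∃x (¬K(t) ∨ K(x))) ∨ ¬(∀y K(y)) ∨ (∃t ¬K(t))
Push ¬ through the quantifiers and connectives to reach negation normal form:
  (∃t ∃x (¬K(t) ∨ K(x))) ∨ (∃y ¬K(y)) ∨ (∃t ¬K(t))
Give each quantifier a distinct variable: t↦v.
  (∃t ∃x (¬K(t) ∨ K(x))) ∨ (∃y ¬K(y)) ∨ (∃v ¬K(v))
Extract every quantifier outward, since the variables are now distinct and don't occur free across branches:
  ∃t ∃x ∃y ∃v (¬K(t) ∨ K(x) ∨ ¬K(y) ∨ ¬K(v))

∃t ∃x ∃y ∃v (¬K(t) ∨ K(x) ∨ ¬K(y) ∨ ¬K(v))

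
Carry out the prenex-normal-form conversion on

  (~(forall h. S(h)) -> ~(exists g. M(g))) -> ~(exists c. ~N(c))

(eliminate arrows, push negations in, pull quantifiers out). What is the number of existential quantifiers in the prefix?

Eliminate → and ↔ using ¬ and ∨.
  ~(~~(forall h. S(h)) | ~(exists g. M(g))) | ~(exists c. ~N(c))
Push ¬ through the quantifiers and connectives to reach negation normal form:
  (exists h. ~S(h)) & (exists g. M(g)) | (forall c. N(c))
All bound variables are already distinct, so no renaming is needed.
Finally move all quantifiers to the prefix:
  exists h. exists g. forall c. (~S(h) & M(g) | N(c))
The prefix is exists h exists g forall c: 1 universal, 2 existential.

2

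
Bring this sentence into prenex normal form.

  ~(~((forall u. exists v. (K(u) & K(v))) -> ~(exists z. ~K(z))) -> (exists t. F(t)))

forall u. exists v. exists z. forall t. (K(u) & K(v) & ~K(z) & ~F(t))

Eliminate → and ↔ using ¬ and ∨.
  ~(~~(~(forall u. exists v. (K(u) & K(v))) | ~(exists z. ~K(z))) | (exists t. F(t)))
Move each ¬ inward, flipping quantifiers it crosses:
  (forall u. exists v. (K(u) & K(v))) & (exists z. ~K(z)) & (forall t. ~F(t))
All bound variables are already distinct, so no renaming is needed.
Pull the quantifiers to the front (each side's bound variable is not free in the other side):
  forall u. exists v. exists z. forall t. (K(u) & K(v) & ~K(z) & ~F(t))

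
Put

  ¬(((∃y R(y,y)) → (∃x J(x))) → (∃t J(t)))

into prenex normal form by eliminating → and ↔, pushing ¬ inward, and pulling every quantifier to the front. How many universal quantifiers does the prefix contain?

Eliminate → and ↔ using ¬ and ∨.
  ¬(¬(¬(∃y R(y,y)) ∨ (∃x J(x))) ∨ (∃t J(t)))
Drive negations inward (¬∀x A ≡ ∃x ¬A, ¬∃x A ≡ ∀x ¬A, De Morgan for ∧/∨):
  ((∀y ¬R(y,y)) ∨ (∃x J(x))) ∧ (∀t ¬J(t))
All bound variables are already distinct, so no renaming is needed.
Finally move all quantifiers to the prefix:
  ∀y ∃x ∀t ((¬R(y,y) ∨ J(x)) ∧ ¬J(t))
The prefix is ∀y ∃x ∀t: 2 universal, 1 existential.

2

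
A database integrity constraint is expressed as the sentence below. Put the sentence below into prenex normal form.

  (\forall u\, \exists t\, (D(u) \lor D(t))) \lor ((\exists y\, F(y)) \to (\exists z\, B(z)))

\forall u\, \exists t\, \forall y\, \exists z\, (D(u) \lor D(t) \lor \neg F(y) \lor B(z))

Eliminate → and ↔ using ¬ and ∨.
  (\forall u\, \exists t\, (D(u) \lor D(t))) \lor \neg (\exists y\, F(y)) \lor (\exists z\, B(z))
Move each ¬ inward, flipping quantifiers it crosses:
  (\forall u\, \exists t\, (D(u) \lor D(t))) \lor (\forall y\, \neg F(y)) \lor (\exists z\, B(z))
Extract every quantifier outward, since the variables are now distinct and don't occur free across branches:
  \forall u\, \exists t\, \forall y\, \exists z\, (D(u) \lor D(t) \lor \neg F(y) \lor B(z))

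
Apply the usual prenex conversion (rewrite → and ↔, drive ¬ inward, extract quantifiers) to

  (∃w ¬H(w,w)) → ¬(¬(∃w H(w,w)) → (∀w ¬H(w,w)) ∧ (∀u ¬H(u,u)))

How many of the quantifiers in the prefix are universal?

First replace A → B with ¬A ∨ B.
  ¬(∃w ¬H(w,w)) ∨ ¬(¬¬(∃w H(w,w)) ∨ (∀w ¬H(w,w)) ∧ (∀u ¬H(u,u)))
Move each ¬ inward, flipping quantifiers it crosses:
  (∀w H(w,w)) ∨ (∀w ¬H(w,w)) ∧ ((∃w H(w,w)) ∨ (∃u H(u,u)))
Give each quantifier a distinct variable: w↦r, w↦q.
  (∀w H(w,w)) ∨ (∀r ¬H(r,r)) ∧ ((∃q H(q,q)) ∨ (∃u H(u,u)))
Pull the quantifiers to the front (each side's bound variable is not free in the other side):
  ∀w ∀r ∃q ∃u (H(w,w) ∨ ¬H(r,r) ∧ (H(q,q) ∨ H(u,u)))
The prefix is ∀w ∀r ∃q ∃u: 2 universal, 2 existential.

2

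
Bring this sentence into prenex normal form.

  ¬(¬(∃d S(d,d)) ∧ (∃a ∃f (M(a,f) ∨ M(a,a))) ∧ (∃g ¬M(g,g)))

∃d ∀a ∀f ∀g (S(d,d) ∨ ¬M(a,f) ∧ ¬M(a,a) ∨ M(g,g))

Push ¬ through the quantifiers and connectives to reach negation normal form:
  (∃d S(d,d)) ∨ (∀a ∀f (¬M(a,f) ∧ ¬M(a,a))) ∨ (∀g M(g,g))
Pull the quantifiers to the front (each side's bound variable is not free in the other side):
  ∃d ∀a ∀f ∀g (S(d,d) ∨ ¬M(a,f) ∧ ¬M(a,a) ∨ M(g,g))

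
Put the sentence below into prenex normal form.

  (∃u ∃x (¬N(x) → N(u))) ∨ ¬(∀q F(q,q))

∃u ∃x ∃q (N(x) ∨ N(u) ∨ ¬F(q,q))

Rewrite implications/biconditionals: A → B as ¬A ∨ B.
  (∃u ∃x (¬¬N(x) ∨ N(u))) ∨ ¬(∀q F(q,q))
Move each ¬ inward, flipping quantifiers it crosses:
  (∃u ∃x (N(x) ∨ N(u))) ∨ (∃q ¬F(q,q))
Pull the quantifiers to the front (each side's bound variable is not free in the other side):
  ∃u ∃x ∃q (N(x) ∨ N(u) ∨ ¬F(q,q))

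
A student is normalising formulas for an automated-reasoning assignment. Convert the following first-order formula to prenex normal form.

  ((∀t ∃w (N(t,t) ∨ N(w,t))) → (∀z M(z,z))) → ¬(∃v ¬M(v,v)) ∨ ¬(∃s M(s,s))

∀t ∃w ∃z ∀v ∀s ((N(t,t) ∨ N(w,t)) ∧ ¬M(z,z) ∨ M(v,v) ∨ ¬M(s,s))

First replace A → B with ¬A ∨ B.
  ¬(¬(∀t ∃w (N(t,t) ∨ N(w,t))) ∨ (∀z M(z,z))) ∨ ¬(∃v ¬M(v,v)) ∨ ¬(∃s M(s,s))
Move each ¬ inward, flipping quantifiers it crosses:
  (∀t ∃w (N(t,t) ∨ N(w,t))) ∧ (∃z ¬M(z,z)) ∨ (∀v M(v,v)) ∨ (∀s ¬M(s,s))
Finally move all quantifiers to the prefix:
  ∀t ∃w ∃z ∀v ∀s ((N(t,t) ∨ N(w,t)) ∧ ¬M(z,z) ∨ M(v,v) ∨ ¬M(s,s))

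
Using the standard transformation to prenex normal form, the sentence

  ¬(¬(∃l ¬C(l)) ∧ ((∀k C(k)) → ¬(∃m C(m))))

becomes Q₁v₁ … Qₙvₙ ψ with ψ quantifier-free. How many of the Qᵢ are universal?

1

Eliminate → and ↔ using ¬ and ∨.
  ¬(¬(∃l ¬C(l)) ∧ (¬(∀k C(k)) ∨ ¬(∃m C(m))))
Push ¬ through the quantifiers and connectives to reach negation normal form:
  (∃l ¬C(l)) ∨ (∀k C(k)) ∧ (∃m C(m))
Extract every quantifier outward, since the variables are now distinct and don't occur free across branches:
  ∃l ∀k ∃m (¬C(l) ∨ C(k) ∧ C(m))
The prefix is ∃l ∀k ∃m: 1 universal, 2 existential.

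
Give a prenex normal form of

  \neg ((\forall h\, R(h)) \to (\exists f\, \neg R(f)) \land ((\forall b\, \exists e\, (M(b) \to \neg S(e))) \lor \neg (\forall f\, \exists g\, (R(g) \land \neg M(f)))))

\forall h\, \forall f\, \exists b\, \forall e\, \forall u\, \exists g\, (R(h) \land (R(f) \lor M(b) \land S(e) \land R(g) \land \neg M(u)))

Rewrite implications/biconditionals: A → B as ¬A ∨ B.
  \neg (\neg (\forall h\, R(h)) \lor (\exists f\, \neg R(f)) \land ((\forall b\, \exists e\, (\neg M(b) \lor \neg S(e))) \lor \neg (\forall f\, \exists g\, (R(g) \land \neg M(f)))))
Drive negations inward (¬∀x A ≡ ∃x ¬A, ¬∃x A ≡ ∀x ¬A, De Morgan for ∧/∨):
  (\forall h\, R(h)) \land ((\forall f\, R(f)) \lor (\exists b\, \forall e\, (M(b) \land S(e))) \land (\forall f\, \exists g\, (R(g) \land \neg M(f))))
Standardize variables apart so no two quantifiers bind the same name: f↦u.
  (\forall h\, R(h)) \land ((\forall f\, R(f)) \lor (\exists b\, \forall e\, (M(b) \land S(e))) \land (\forall u\, \exists g\, (R(g) \land \neg M(u))))
Extract every quantifier outward, since the variables are now distinct and don't occur free across branches:
  \forall h\, \forall f\, \exists b\, \forall e\, \forall u\, \exists g\, (R(h) \land (R(f) \lor M(b) \land S(e) \land R(g) \land \neg M(u)))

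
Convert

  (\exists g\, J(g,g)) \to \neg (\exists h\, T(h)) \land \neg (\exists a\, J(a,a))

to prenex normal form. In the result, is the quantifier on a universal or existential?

Rewrite implications/biconditionals: A → B as ¬A ∨ B.
  \neg (\exists g\, J(g,g)) \lor \neg (\exists h\, T(h)) \land \neg (\exists a\, J(a,a))
Push ¬ through the quantifiers and connectives to reach negation normal form:
  (\forall g\, \neg J(g,g)) \lor (\forall h\, \neg T(h)) \land (\forall a\, \neg J(a,a))
All bound variables are already distinct, so no renaming is needed.
Extract every quantifier outward, since the variables are now distinct and don't occur free across branches:
  \forall g\, \forall h\, \forall a\, (\neg J(g,g) \lor \neg T(h) \land \neg J(a,a))
The quantifier \exists a sits under an odd number of negations (counting the antecedent side of each →), so it flips to \forall a.

universal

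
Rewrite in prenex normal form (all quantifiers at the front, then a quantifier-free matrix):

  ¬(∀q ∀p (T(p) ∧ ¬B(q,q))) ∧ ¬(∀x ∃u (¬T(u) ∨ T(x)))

Move each ¬ inward, flipping quantifiers it crosses:
  (∃q ∃p (¬T(p) ∨ B(q,q))) ∧ (∃x ∀u (T(u) ∧ ¬T(x)))
All bound variables are already distinct, so no renaming is needed.
Pull the quantifiers to the front (each side's bound variable is not free in the other side):
  ∃q ∃p ∃x ∀u ((¬T(p) ∨ B(q,q)) ∧ T(u) ∧ ¬T(x))

∃q ∃p ∃x ∀u ((¬T(p) ∨ B(q,q)) ∧ T(u) ∧ ¬T(x))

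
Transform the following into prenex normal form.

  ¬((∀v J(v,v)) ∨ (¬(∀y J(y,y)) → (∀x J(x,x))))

Rewrite implications/biconditionals: A → B as ¬A ∨ B.
  ¬((∀v J(v,v)) ∨ ¬¬(∀y J(y,y)) ∨ (∀x J(x,x)))
Push ¬ through the quantifiers and connectives to reach negation normal form:
  (∃v ¬J(v,v)) ∧ (∃y ¬J(y,y)) ∧ (∃x ¬J(x,x))
Finally move all quantifiers to the prefix:
  ∃v ∃y ∃x (¬J(v,v) ∧ ¬J(y,y) ∧ ¬J(x,x))

∃v ∃y ∃x (¬J(v,v) ∧ ¬J(y,y) ∧ ¬J(x,x))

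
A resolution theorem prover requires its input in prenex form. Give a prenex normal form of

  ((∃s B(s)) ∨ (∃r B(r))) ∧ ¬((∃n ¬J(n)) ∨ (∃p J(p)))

Drive negations inward (¬∀x A ≡ ∃x ¬A, ¬∃x A ≡ ∀x ¬A, De Morgan for ∧/∨):
  ((∃s B(s)) ∨ (∃r B(r))) ∧ (∀n J(n)) ∧ (∀p ¬J(p))
Extract every quantifier outward, since the variables are now distinct and don't occur free across branches:
  ∃s ∃r ∀n ∀p ((B(s) ∨ B(r)) ∧ J(n) ∧ ¬J(p))

∃s ∃r ∀n ∀p ((B(s) ∨ B(r)) ∧ J(n) ∧ ¬J(p))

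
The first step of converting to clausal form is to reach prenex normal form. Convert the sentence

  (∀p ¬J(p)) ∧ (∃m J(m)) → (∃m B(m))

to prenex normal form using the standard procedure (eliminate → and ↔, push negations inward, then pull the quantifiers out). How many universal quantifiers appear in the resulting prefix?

1

Eliminate → and ↔ using ¬ and ∨.
  ¬((∀p ¬J(p)) ∧ (∃m J(m))) ∨ (∃m B(m))
Push ¬ through the quantifiers and connectives to reach negation normal form:
  (∃p J(p)) ∨ (∀m ¬J(m)) ∨ (∃m B(m))
Give each quantifier a distinct variable: m↦a.
  (∃p J(p)) ∨ (∀m ¬J(m)) ∨ (∃a B(a))
Finally move all quantifiers to the prefix:
  ∃p ∀m ∃a (J(p) ∨ ¬J(m) ∨ B(a))
The prefix is ∃p ∀m ∃a: 1 universal, 2 existential.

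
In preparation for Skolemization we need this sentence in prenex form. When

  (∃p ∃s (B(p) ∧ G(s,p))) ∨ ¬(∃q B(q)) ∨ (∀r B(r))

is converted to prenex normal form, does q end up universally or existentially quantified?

universal

Move each ¬ inward, flipping quantifiers it crosses:
  (∃p ∃s (B(p) ∧ G(s,p))) ∨ (∀q ¬B(q)) ∨ (∀r B(r))
All bound variables are already distinct, so no renaming is needed.
Pull the quantifiers to the front (each side's bound variable is not free in the other side):
  ∃p ∃s ∀q ∀r (B(p) ∧ G(s,p) ∨ ¬B(q) ∨ B(r))
The quantifier ∃q sits under an odd number of negations, so it flips to ∀q.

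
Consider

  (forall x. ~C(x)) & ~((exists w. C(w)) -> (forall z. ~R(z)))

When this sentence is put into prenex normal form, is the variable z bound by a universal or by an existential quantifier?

existential

First replace A → B with ¬A ∨ B.
  (forall x. ~C(x)) & ~(~(exists w. C(w)) | (forall z. ~R(z)))
Push ¬ through the quantifiers and connectives to reach negation normal form:
  (forall x. ~C(x)) & (exists w. C(w)) & (exists z. R(z))
Extract every quantifier outward, since the variables are now distinct and don't occur free across branches:
  forall x. exists w. exists z. (~C(x) & C(w) & R(z))
The quantifier forall z sits under an odd number of negations (counting the antecedent side of each →), so it flips to exists z.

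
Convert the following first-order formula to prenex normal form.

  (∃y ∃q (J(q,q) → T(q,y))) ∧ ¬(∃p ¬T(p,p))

Eliminate → and ↔ using ¬ and ∨.
  (∃y ∃q (¬J(q,q) ∨ T(q,y))) ∧ ¬(∃p ¬T(p,p))
Drive negations inward (¬∀x A ≡ ∃x ¬A, ¬∃x A ≡ ∀x ¬A, De Morgan for ∧/∨):
  (∃y ∃q (¬J(q,q) ∨ T(q,y))) ∧ (∀p T(p,p))
Extract every quantifier outward, since the variables are now distinct and don't occur free across branches:
  ∃y ∃q ∀p ((¬J(q,q) ∨ T(q,y)) ∧ T(p,p))

∃y ∃q ∀p ((¬J(q,q) ∨ T(q,y)) ∧ T(p,p))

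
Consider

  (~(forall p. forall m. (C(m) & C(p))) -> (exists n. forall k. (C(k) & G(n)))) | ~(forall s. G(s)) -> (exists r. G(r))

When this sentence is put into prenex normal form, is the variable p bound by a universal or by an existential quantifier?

Eliminate → and ↔ using ¬ and ∨.
  ~(~~(forall p. forall m. (C(m) & C(p))) | (exists n. forall k. (C(k) & G(n))) | ~(forall s. G(s))) | (exists r. G(r))
Push ¬ through the quantifiers and connectives to reach negation normal form:
  (exists p. exists m. (~C(m) | ~C(p))) & (forall n. exists k. (~C(k) | ~G(n))) & (forall s. G(s)) | (exists r. G(r))
All bound variables are already distinct, so no renaming is needed.
Pull the quantifiers to the front (each side's bound variable is not free in the other side):
  exists p. exists m. forall n. exists k. forall s. exists r. ((~C(m) | ~C(p)) & (~C(k) | ~G(n)) & G(s) | G(r))
The quantifier forall p sits under an odd number of negations (counting the antecedent side of each →), so it flips to exists p.

existential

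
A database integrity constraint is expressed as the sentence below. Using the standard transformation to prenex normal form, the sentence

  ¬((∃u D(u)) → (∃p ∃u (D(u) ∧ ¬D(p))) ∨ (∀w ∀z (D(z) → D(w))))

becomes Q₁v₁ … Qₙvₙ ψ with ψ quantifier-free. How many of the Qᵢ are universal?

Eliminate → and ↔ using ¬ and ∨.
  ¬(¬(∃u D(u)) ∨ (∃p ∃u (D(u) ∧ ¬D(p))) ∨ (∀w ∀z (¬D(z) ∨ D(w))))
Move each ¬ inward, flipping quantifiers it crosses:
  (∃u D(u)) ∧ (∀p ∀u (¬D(u) ∨ D(p))) ∧ (∃w ∃z (D(z) ∧ ¬D(w)))
Standardize variables apart so no two quantifiers bind the same name: u↦q.
  (∃u D(u)) ∧ (∀p ∀q (¬D(q) ∨ D(p))) ∧ (∃w ∃z (D(z) ∧ ¬D(w)))
Finally move all quantifiers to the prefix:
  ∃u ∀p ∀q ∃w ∃z (D(u) ∧ (¬D(q) ∨ D(p)) ∧ D(z) ∧ ¬D(w))
The prefix is ∃u ∀p ∀q ∃w ∃z: 2 universal, 3 existential.

2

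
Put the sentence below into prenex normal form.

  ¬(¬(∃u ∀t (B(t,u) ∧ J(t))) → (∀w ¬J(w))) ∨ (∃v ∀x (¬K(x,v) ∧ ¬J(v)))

First replace A → B with ¬A ∨ B.
  ¬(¬¬(∃u ∀t (B(t,u) ∧ J(t))) ∨ (∀w ¬J(w))) ∨ (∃v ∀x (¬K(x,v) ∧ ¬J(v)))
Drive negations inward (¬∀x A ≡ ∃x ¬A, ¬∃x A ≡ ∀x ¬A, De Morgan for ∧/∨):
  (∀u ∃t (¬B(t,u) ∨ ¬J(t))) ∧ (∃w J(w)) ∨ (∃v ∀x (¬K(x,v) ∧ ¬J(v)))
Extract every quantifier outward, since the variables are now distinct and don't occur free across branches:
  ∀u ∃t ∃w ∃v ∀x ((¬B(t,u) ∨ ¬J(t)) ∧ J(w) ∨ ¬K(x,v) ∧ ¬J(v))

∀u ∃t ∃w ∃v ∀x ((¬B(t,u) ∨ ¬J(t)) ∧ J(w) ∨ ¬K(x,v) ∧ ¬J(v))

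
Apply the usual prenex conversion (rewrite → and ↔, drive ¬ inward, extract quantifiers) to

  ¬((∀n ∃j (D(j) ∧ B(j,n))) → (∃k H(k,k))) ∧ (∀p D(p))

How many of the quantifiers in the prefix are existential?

Eliminate → and ↔ using ¬ and ∨.
  ¬(¬(∀n ∃j (D(j) ∧ B(j,n))) ∨ (∃k H(k,k))) ∧ (∀p D(p))
Move each ¬ inward, flipping quantifiers it crosses:
  (∀n ∃j (D(j) ∧ B(j,n))) ∧ (∀k ¬H(k,k)) ∧ (∀p D(p))
All bound variables are already distinct, so no renaming is needed.
Pull the quantifiers to the front (each side's bound variable is not free in the other side):
  ∀n ∃j ∀k ∀p (D(j) ∧ B(j,n) ∧ ¬H(k,k) ∧ D(p))
The prefix is ∀n ∃j ∀k ∀p: 3 universal, 1 existential.

1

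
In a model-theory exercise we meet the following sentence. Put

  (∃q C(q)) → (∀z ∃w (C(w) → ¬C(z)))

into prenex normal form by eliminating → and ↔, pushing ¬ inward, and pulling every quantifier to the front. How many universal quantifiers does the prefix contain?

Eliminate → and ↔ using ¬ and ∨.
  ¬(∃q C(q)) ∨ (∀z ∃w (¬C(w) ∨ ¬C(z)))
Push ¬ through the quantifiers and connectives to reach negation normal form:
  (∀q ¬C(q)) ∨ (∀z ∃w (¬C(w) ∨ ¬C(z)))
Extract every quantifier outward, since the variables are now distinct and don't occur free across branches:
  ∀q ∀z ∃w (¬C(q) ∨ ¬C(w) ∨ ¬C(z))
The prefix is ∀q ∀z ∃w: 2 universal, 1 existential.

2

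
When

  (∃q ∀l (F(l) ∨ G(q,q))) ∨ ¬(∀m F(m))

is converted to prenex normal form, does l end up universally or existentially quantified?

Drive negations inward (¬∀x A ≡ ∃x ¬A, ¬∃x A ≡ ∀x ¬A, De Morgan for ∧/∨):
  (∃q ∀l (F(l) ∨ G(q,q))) ∨ (∃m ¬F(m))
Finally move all quantifiers to the prefix:
  ∃q ∀l ∃m (F(l) ∨ G(q,q) ∨ ¬F(m))
The quantifier ∀l sits under an even number of negations, so it remains universal.

universal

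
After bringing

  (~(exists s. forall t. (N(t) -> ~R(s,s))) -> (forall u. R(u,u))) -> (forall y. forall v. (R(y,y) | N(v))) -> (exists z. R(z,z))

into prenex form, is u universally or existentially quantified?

existential

First replace A → B with ¬A ∨ B.
  ~(~~(exists s. forall t. (~N(t) | ~R(s,s))) | (forall u. R(u,u))) | ~(forall y. forall v. (R(y,y) | N(v))) | (exists z. R(z,z))
Move each ¬ inward, flipping quantifiers it crosses:
  (forall s. exists t. (N(t) & R(s,s))) & (exists u. ~R(u,u)) | (exists y. exists v. (~R(y,y) & ~N(v))) | (exists z. R(z,z))
All bound variables are already distinct, so no renaming is needed.
Pull the quantifiers to the front (each side's bound variable is not free in the other side):
  forall s. exists t. exists u. exists y. exists v. exists z. (N(t) & R(s,s) & ~R(u,u) | ~R(y,y) & ~N(v) | R(z,z))
The quantifier forall u sits under an odd number of negations (counting the antecedent side of each →), so it flips to exists u.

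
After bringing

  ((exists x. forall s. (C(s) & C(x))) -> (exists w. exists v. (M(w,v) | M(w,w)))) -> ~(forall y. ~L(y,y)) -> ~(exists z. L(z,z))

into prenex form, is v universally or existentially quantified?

Rewrite implications/biconditionals: A → B as ¬A ∨ B.
  ~(~(exists x. forall s. (C(s) & C(x))) | (exists w. exists v. (M(w,v) | M(w,w)))) | ~~(forall y. ~L(y,y)) | ~(exists z. L(z,z))
Drive negations inward (¬∀x A ≡ ∃x ¬A, ¬∃x A ≡ ∀x ¬A, De Morgan for ∧/∨):
  (exists x. forall s. (C(s) & C(x))) & (forall w. forall v. (~M(w,v) & ~M(w,w))) | (forall y. ~L(y,y)) | (forall z. ~L(z,z))
Finally move all quantifiers to the prefix:
  exists x. forall s. forall w. forall v. forall y. forall z. (C(s) & C(x) & ~M(w,v) & ~M(w,w) | ~L(y,y) | ~L(z,z))
The quantifier exists v sits under an odd number of negations (counting the antecedent side of each →), so it flips to forall v.

universal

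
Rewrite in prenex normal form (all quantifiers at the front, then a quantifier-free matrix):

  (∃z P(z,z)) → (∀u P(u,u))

First replace A → B with ¬A ∨ B.
  ¬(∃z P(z,z)) ∨ (∀u P(u,u))
Move each ¬ inward, flipping quantifiers it crosses:
  (∀z ¬P(z,z)) ∨ (∀u P(u,u))
Finally move all quantifiers to the prefix:
  ∀z ∀u (¬P(z,z) ∨ P(u,u))

∀z ∀u (¬P(z,z) ∨ P(u,u))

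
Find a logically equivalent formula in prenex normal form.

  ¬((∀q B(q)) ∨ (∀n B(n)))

∃q ∃n (¬B(q) ∧ ¬B(n))

Drive negations inward (¬∀x A ≡ ∃x ¬A, ¬∃x A ≡ ∀x ¬A, De Morgan for ∧/∨):
  (∃q ¬B(q)) ∧ (∃n ¬B(n))
All bound variables are already distinct, so no renaming is needed.
Pull the quantifiers to the front (each side's bound variable is not free in the other side):
  ∃q ∃n (¬B(q) ∧ ¬B(n))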